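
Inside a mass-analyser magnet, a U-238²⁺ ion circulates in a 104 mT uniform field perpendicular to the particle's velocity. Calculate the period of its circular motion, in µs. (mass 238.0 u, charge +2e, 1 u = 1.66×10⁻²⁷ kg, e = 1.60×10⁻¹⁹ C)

T ≈ 74.6 µs

The cyclotron period is independent of speed: T = 2πm/(qB).
T = 2π(3.95×10^-25) / [(2×1.60×10^-19)(0.104)] = 7.46×10^-5 s.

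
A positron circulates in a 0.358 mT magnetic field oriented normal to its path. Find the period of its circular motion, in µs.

T ≈ 0.0999 µs

The cyclotron period is independent of speed: T = 2πm/(qB).
T = 2π(9.11×10^-31) / [(1×1.60×10^-19)(3.58×10^-4)] = 9.99×10^-8 s.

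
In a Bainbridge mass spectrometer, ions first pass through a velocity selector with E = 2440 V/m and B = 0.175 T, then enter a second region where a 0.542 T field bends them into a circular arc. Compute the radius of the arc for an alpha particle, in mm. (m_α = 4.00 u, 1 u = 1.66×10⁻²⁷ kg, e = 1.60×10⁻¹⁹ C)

r ≈ 0.534 mm

The selector passes v = E/B = 2440/0.175 = 1.39×10^4 m/s.
In the deflection region, r = mv/(qB₂) = (6.64×10^-27)(1.39×10^4) / [(2×1.60×10^-19)(0.542)] = 5.34×10^-4 m.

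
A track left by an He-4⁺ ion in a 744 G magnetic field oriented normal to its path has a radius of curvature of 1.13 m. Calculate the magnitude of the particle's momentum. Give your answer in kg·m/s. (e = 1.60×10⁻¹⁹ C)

Since qvB = mv²/r, the momentum p = mv = qBr.
p = (1×1.60×10^-19)(0.0744)(1.13) = 1.35×10^-20 kg·m/s.

p ≈ 1.35×10^-20 kg·m/s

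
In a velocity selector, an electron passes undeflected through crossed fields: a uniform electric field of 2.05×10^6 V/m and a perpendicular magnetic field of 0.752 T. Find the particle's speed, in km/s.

v ≈ 2730 km/s

For zero net force, qE = qvB, so v = E/B.
v = (2.05×10^6) / (0.752) = 2.73×10^6 m/s.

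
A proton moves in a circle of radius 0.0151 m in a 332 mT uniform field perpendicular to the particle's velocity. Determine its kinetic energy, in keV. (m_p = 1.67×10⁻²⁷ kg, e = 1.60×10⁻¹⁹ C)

v = qBr/m = (1×1.60×10^-19)(0.332)(0.0151) / (1.67×10^-27) = 4.80×10^5 m/s.
K = ½mv² = 0.5·(1.67×10^-27)·(4.80×10^5)² = 1.93×10^-16 J = 1.20 keV.

K ≈ 1.20 keV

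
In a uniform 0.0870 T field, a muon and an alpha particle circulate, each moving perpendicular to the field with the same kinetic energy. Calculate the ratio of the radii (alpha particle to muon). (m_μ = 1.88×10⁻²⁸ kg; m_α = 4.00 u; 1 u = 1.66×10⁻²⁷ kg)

r = √(2mK)/(qB) ⇒ at equal K, r ∝ √m/q.
r_{alpha particle}/r_{muon} = 2.97.

ratio ≈ 2.97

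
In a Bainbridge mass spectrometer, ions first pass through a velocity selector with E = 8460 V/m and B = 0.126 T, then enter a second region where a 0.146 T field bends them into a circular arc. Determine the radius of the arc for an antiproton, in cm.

The selector passes v = E/B = 8460/0.126 = 6.71×10^4 m/s.
In the deflection region, r = mv/(qB₂) = (1.67×10^-27)(6.71×10^4) / [(1×1.60×10^-19)(0.146)] = 4.80×10^-3 m.

r ≈ 0.480 cm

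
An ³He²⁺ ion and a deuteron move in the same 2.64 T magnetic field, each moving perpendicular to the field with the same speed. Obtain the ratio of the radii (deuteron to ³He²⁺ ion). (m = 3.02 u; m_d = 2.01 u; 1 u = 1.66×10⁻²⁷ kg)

ratio ≈ 1.33

r = mv/(qB) ⇒ at equal v, r ∝ m/q.
r_{deuteron}/r_{³He²⁺ ion} = 1.33.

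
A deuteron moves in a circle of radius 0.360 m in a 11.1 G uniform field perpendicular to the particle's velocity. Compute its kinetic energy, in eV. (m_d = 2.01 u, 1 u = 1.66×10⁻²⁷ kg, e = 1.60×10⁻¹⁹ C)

K ≈ 3.83 eV

v = qBr/m = (1×1.60×10^-19)(1.11×10^-3)(0.360) / (3.34×10^-27) = 1.92×10^4 m/s.
K = ½mv² = 0.5·(3.34×10^-27)·(1.92×10^4)² = 6.13×10^-19 J = 3.83 eV.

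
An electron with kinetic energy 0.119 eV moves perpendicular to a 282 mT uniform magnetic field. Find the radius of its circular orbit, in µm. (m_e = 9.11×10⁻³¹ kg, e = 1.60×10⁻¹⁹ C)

r ≈ 4.13 µm

Convert the energy: K = 0.119 eV = 1.90×10^-20 J.
v = √(2K/m) = √(2·1.90×10^-20/9.11×10^-31) = 2.04×10^5 m/s.
r = mv/(qB) = (9.11×10^-31)(2.04×10^5) / [(1×1.60×10^-19)(0.282)] = 4.13×10^-6 m.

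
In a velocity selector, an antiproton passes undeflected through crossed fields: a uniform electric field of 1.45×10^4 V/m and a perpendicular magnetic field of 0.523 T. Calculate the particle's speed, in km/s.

For zero net force, qE = qvB, so v = E/B.
v = (1.45×10^4) / (0.523) = 2.77×10^4 m/s.

v ≈ 27.7 km/s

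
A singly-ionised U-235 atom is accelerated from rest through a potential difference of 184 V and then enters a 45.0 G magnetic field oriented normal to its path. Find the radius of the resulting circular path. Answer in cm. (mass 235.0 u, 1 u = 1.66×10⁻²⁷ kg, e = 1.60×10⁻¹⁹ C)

r ≈ 666 cm

The kinetic energy gained is K = qV = (1×1.60×10^-19)(184) = 2.94×10^-17 J.
v = √(2K/m) = 1.23×10^4 m/s.
r = mv/(qB) = (3.90×10^-25)(1.23×10^4) / [(1×1.60×10^-19)(4.50×10^-3)] = 6.66 m.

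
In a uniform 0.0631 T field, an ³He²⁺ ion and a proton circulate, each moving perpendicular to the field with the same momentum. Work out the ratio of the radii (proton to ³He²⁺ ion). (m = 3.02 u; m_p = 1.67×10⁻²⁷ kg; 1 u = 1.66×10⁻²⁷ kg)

r = p/(qB) ⇒ at equal p, r ∝ 1/q.
r_{proton}/r_{³He²⁺ ion} = 2.00.

ratio ≈ 2.00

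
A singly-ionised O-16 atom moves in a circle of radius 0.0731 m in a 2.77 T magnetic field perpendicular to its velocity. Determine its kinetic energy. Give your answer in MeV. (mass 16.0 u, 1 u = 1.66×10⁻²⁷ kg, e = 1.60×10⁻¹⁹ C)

K ≈ 0.123 MeV

v = qBr/m = (1×1.60×10^-19)(2.77)(0.0731) / (2.66×10^-26) = 1.22×10^6 m/s.
K = ½mv² = 0.5·(2.66×10^-26)·(1.22×10^6)² = 1.98×10^-14 J = 0.123 MeV.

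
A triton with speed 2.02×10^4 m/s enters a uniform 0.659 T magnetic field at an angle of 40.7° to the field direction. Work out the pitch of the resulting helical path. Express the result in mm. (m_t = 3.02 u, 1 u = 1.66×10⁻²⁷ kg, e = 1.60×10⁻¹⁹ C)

The velocity component along B is v∥ = v cos40.7° = 1.53×10^4 m/s.
The cyclotron period T = 2πm/(qB) = 2.99×10^-7 s is set by m, q, B alone.
Pitch = v∥·T = (1.53×10^4)(2.99×10^-7) = 4.57×10^-3 m.

pitch ≈ 4.57 mm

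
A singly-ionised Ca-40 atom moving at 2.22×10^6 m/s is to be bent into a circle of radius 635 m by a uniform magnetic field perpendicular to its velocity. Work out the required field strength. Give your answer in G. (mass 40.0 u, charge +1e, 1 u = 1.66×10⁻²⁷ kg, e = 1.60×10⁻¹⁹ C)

qvB = mv²/r gives B = mv/(qr).
B = (6.64×10^-26)(2.22×10^6) / [(1×1.60×10^-19)(635)] = 1.45×10^-3 T.

B ≈ 14.5 G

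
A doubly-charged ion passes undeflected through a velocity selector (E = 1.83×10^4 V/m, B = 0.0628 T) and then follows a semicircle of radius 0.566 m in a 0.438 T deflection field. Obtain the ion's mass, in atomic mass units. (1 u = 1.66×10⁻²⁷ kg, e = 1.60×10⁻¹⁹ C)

m ≈ 164 u

v = E/B₁ = 2.91×10^5 m/s.
From r = mv/(qB₂), m = qB₂r/v = (2×1.60×10^-19)(0.438)(0.566) / (2.91×10^5) = 2.72×10^-25 kg.
In atomic mass units: m = 2.72×10^-25 / 1.66×10^-27 = 164 u.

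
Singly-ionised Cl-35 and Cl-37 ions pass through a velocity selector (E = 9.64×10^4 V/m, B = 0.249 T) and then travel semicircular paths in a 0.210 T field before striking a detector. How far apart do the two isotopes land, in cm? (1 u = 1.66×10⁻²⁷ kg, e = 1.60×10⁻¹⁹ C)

Δd ≈ 7.65 cm

Both emerge at v = E/B₁ = 3.87×10^5 m/s.
r = mv/(qB₂), so r₁ = 0.6694 m and r₂ = 0.7077 m, giving Δr = 0.0383 m.
After a semicircle each ion lands a diameter 2r from the entry slit, so the separation is 2Δr = 0.0765 m.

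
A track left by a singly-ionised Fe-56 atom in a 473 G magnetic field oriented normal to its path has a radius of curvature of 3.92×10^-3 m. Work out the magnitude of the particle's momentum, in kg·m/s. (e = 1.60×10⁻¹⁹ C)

p ≈ 2.97×10^-23 kg·m/s

Since qvB = mv²/r, the momentum p = mv = qBr.
p = (1×1.60×10^-19)(0.0473)(3.92×10^-3) = 2.97×10^-23 kg·m/s.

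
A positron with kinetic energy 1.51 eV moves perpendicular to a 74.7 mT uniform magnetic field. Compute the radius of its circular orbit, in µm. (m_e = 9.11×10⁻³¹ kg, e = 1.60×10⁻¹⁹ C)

Convert the energy: K = 1.51 eV = 2.42×10^-19 J.
v = √(2K/m) = √(2·2.42×10^-19/9.11×10^-31) = 7.28×10^5 m/s.
r = mv/(qB) = (9.11×10^-31)(7.28×10^5) / [(1×1.60×10^-19)(0.0747)] = 5.55×10^-5 m.

r ≈ 55.5 µm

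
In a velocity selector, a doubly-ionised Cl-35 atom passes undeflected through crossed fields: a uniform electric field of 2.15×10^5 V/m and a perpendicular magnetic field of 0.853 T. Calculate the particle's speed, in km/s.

v ≈ 252 km/s

For zero net force, qE = qvB, so v = E/B.
v = (2.15×10^5) / (0.853) = 2.52×10^5 m/s.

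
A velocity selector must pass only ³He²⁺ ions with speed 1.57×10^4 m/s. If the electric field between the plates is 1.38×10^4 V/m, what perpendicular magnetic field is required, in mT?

B ≈ 879 mT

qE = qvB ⇒ B = E/v = (1.38×10^4) / (1.57×10^4) = 0.879 T.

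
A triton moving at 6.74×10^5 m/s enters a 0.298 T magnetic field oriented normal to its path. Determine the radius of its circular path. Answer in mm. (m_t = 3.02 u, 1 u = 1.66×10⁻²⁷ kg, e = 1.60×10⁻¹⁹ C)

The magnetic force provides the centripetal force: qvB = mv²/r, so r = mv/(qB).
r = (5.01×10^-27 kg)(6.74×10^5 m/s) / [(1×1.60×10^-19 C)(0.298 T)] = 0.0709 m.

r ≈ 70.9 mm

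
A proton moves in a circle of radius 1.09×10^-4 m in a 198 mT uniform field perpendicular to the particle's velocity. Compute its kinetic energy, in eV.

K ≈ 0.0223 eV

v = qBr/m = (1×1.60×10^-19)(0.198)(1.09×10^-4) / (1.67×10^-27) = 2070 m/s.
K = ½mv² = 0.5·(1.67×10^-27)·(2070)² = 3.57×10^-21 J = 0.0223 eV.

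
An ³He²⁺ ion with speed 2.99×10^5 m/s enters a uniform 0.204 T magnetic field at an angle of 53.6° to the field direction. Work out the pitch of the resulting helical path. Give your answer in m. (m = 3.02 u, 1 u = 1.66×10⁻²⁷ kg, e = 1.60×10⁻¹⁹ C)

The velocity component along B is v∥ = v cos53.6° = 1.77×10^5 m/s.
The cyclotron period T = 2πm/(qB) = 4.83×10^-7 s is set by m, q, B alone.
Pitch = v∥·T = (1.77×10^5)(4.83×10^-7) = 0.0856 m.

pitch ≈ 0.0856 m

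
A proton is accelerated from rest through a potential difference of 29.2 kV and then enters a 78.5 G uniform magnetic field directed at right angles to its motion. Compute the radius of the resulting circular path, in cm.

The kinetic energy gained is K = qV = (1×1.60×10^-19)(2.92×10^4) = 4.67×10^-15 J.
v = √(2K/m) = 2.37×10^6 m/s.
r = mv/(qB) = (1.67×10^-27)(2.37×10^6) / [(1×1.60×10^-19)(7.85×10^-3)] = 3.15 m.

r ≈ 315 cm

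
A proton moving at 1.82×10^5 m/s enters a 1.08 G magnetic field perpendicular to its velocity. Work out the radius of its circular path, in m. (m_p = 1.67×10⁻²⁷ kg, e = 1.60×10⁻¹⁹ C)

The magnetic force provides the centripetal force: qvB = mv²/r, so r = mv/(qB).
r = (1.67×10^-27 kg)(1.82×10^5 m/s) / [(1×1.60×10^-19 C)(1.08×10^-4 T)] = 17.6 m.

r ≈ 17.6 m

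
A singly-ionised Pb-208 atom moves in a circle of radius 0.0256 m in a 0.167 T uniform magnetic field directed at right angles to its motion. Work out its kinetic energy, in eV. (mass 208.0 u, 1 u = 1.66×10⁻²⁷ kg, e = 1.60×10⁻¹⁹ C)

K ≈ 4.23 eV

v = qBr/m = (1×1.60×10^-19)(0.167)(0.0256) / (3.45×10^-25) = 1980 m/s.
K = ½mv² = 0.5·(3.45×10^-25)·(1980)² = 6.78×10^-19 J = 4.23 eV.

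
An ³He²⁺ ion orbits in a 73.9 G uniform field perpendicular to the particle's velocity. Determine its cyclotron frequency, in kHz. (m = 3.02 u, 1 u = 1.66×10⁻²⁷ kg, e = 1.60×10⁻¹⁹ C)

f ≈ 75.1 kHz

f = qB/(2πm) = (2×1.60×10^-19)(7.39×10^-3) / [2π(5.01×10^-27)] = 7.51×10^4 Hz.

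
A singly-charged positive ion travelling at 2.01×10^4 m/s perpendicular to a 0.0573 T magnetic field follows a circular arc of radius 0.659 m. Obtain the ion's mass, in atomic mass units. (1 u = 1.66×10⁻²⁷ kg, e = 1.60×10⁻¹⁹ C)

m ≈ 181 u

qvB = mv²/r ⇒ m = qBr/v.
m = (1×1.60×10^-19)(0.0573)(0.659) / (2.01×10^4) = 3.01×10^-25 kg = 181 u.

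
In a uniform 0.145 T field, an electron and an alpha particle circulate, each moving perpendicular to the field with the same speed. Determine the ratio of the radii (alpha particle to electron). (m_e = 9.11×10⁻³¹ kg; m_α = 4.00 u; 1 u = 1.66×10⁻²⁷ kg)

r = mv/(qB) ⇒ at equal v, r ∝ m/q.
r_{alpha particle}/r_{electron} = 3640.

ratio ≈ 3640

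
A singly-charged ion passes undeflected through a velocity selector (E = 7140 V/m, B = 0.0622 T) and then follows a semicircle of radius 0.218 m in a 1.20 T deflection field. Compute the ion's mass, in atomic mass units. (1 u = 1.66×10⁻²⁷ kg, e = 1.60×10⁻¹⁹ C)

v = E/B₁ = 1.15×10^5 m/s.
From r = mv/(qB₂), m = qB₂r/v = (1×1.60×10^-19)(1.20)(0.218) / (1.15×10^5) = 3.65×10^-25 kg.
In atomic mass units: m = 3.65×10^-25 / 1.66×10^-27 = 220 u.

m ≈ 220 u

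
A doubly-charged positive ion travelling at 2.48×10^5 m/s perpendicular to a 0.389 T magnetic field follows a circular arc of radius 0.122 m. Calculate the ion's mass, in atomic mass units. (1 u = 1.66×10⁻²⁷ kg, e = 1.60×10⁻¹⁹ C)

qvB = mv²/r ⇒ m = qBr/v.
m = (2×1.60×10^-19)(0.389)(0.122) / (2.48×10^5) = 6.12×10^-26 kg = 36.9 u.

m ≈ 36.9 u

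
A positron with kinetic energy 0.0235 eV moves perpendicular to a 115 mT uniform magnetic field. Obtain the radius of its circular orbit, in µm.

Convert the energy: K = 0.0235 eV = 3.76×10^-21 J.
v = √(2K/m) = √(2·3.76×10^-21/9.11×10^-31) = 9.09×10^4 m/s.
r = mv/(qB) = (9.11×10^-31)(9.09×10^4) / [(1×1.60×10^-19)(0.115)] = 4.50×10^-6 m.

r ≈ 4.50 µm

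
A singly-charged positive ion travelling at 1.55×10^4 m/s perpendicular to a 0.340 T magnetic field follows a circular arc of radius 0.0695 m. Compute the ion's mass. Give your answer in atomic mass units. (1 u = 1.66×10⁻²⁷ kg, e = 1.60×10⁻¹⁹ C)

m ≈ 147 u

qvB = mv²/r ⇒ m = qBr/v.
m = (1×1.60×10^-19)(0.340)(0.0695) / (1.55×10^4) = 2.44×10^-25 kg = 147 u.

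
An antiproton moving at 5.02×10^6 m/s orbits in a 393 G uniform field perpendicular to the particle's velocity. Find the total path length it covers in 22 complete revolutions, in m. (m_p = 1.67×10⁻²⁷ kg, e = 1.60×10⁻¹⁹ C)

L ≈ 184 m

r = mv/(qB) = 1.33 m, so one revolution covers 2πr = 8.38 m.
In 22 revolutions: L = 22·2πr = 184 m.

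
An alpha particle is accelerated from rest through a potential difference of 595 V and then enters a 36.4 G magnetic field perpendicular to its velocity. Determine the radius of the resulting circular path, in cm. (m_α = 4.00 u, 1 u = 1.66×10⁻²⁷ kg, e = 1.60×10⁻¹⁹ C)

The kinetic energy gained is K = qV = (2×1.60×10^-19)(595) = 1.90×10^-16 J.
v = √(2K/m) = 2.39×10^5 m/s.
r = mv/(qB) = (6.64×10^-27)(2.39×10^5) / [(2×1.60×10^-19)(3.64×10^-3)] = 1.37 m.

r ≈ 137 cm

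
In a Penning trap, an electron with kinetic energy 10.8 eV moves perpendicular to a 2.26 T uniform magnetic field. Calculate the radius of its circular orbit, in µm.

Convert the energy: K = 10.8 eV = 1.73×10^-18 J.
v = √(2K/m) = √(2·1.73×10^-18/9.11×10^-31) = 1.95×10^6 m/s.
r = mv/(qB) = (9.11×10^-31)(1.95×10^6) / [(1×1.60×10^-19)(2.26)] = 4.91×10^-6 m.

r ≈ 4.91 µm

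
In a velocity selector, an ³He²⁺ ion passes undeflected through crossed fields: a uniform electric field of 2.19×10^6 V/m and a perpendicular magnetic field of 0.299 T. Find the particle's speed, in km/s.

v ≈ 7320 km/s

For zero net force, qE = qvB, so v = E/B.
v = (2.19×10^6) / (0.299) = 7.32×10^6 m/s.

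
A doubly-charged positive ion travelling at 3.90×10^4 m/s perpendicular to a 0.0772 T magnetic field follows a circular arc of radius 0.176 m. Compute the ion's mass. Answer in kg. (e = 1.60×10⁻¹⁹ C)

m ≈ 1.11×10^-25 kg

qvB = mv²/r ⇒ m = qBr/v.
m = (2×1.60×10^-19)(0.0772)(0.176) / (3.90×10^4) = 1.11×10^-25 kg.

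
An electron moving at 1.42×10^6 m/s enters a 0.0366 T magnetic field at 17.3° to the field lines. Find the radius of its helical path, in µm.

r ≈ 65.7 µm

Only the perpendicular component v⊥ = v sin17.3° = 4.22×10^5 m/s is bent by the field.
r = m v⊥ /(qB) = (9.11×10^-31)(4.22×10^5) / [(1×1.60×10^-19)(0.0366)] = 6.57×10^-5 m.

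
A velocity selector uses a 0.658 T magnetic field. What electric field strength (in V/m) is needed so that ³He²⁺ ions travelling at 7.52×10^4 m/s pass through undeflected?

qE = qvB ⇒ E = vB = (7.52×10^4)(0.658) = 4.95×10^4 V/m.

E ≈ 4.95×10^4 V/m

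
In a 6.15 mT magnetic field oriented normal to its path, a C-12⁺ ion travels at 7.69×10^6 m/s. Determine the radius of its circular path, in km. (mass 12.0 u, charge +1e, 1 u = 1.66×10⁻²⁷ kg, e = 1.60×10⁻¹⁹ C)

r ≈ 0.156 km

The magnetic force provides the centripetal force: qvB = mv²/r, so r = mv/(qB).
r = (1.99×10^-26 kg)(7.69×10^6 m/s) / [(1×1.60×10^-19 C)(6.15×10^-3 T)] = 156 m.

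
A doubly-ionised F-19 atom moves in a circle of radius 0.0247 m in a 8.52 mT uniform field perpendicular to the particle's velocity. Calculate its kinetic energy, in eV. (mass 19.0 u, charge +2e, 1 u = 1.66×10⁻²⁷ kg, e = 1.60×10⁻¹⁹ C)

v = qBr/m = (2×1.60×10^-19)(8.52×10^-3)(0.0247) / (3.15×10^-26) = 2140 m/s.
K = ½mv² = 0.5·(3.15×10^-26)·(2140)² = 7.19×10^-20 J = 0.449 eV.

K ≈ 0.449 eV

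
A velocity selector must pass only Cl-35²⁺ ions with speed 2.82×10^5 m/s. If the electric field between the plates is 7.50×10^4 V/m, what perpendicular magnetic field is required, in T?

B ≈ 0.266 T

qE = qvB ⇒ B = E/v = (7.50×10^4) / (2.82×10^5) = 0.266 T.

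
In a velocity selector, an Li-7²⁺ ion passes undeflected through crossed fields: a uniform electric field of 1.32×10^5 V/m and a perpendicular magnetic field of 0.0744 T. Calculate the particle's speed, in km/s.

For zero net force, qE = qvB, so v = E/B.
v = (1.32×10^5) / (0.0744) = 1.77×10^6 m/s.

v ≈ 1770 km/s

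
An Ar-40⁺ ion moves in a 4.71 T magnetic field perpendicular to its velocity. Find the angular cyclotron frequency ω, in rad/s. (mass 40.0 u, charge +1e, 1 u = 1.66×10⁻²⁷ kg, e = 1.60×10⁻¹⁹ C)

ω = qB/m = (1×1.60×10^-19)(4.71) / (6.64×10^-26) = 1.13×10^7 rad/s.

ω ≈ 1.13×10^7 rad/s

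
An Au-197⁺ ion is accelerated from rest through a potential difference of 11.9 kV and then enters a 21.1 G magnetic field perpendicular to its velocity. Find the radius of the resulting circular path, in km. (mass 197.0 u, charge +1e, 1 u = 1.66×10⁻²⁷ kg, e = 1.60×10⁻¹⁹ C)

The kinetic energy gained is K = qV = (1×1.60×10^-19)(1.19×10^4) = 1.90×10^-15 J.
v = √(2K/m) = 1.08×10^5 m/s.
r = mv/(qB) = (3.27×10^-25)(1.08×10^5) / [(1×1.60×10^-19)(2.11×10^-3)] = 105 m.

r ≈ 0.105 km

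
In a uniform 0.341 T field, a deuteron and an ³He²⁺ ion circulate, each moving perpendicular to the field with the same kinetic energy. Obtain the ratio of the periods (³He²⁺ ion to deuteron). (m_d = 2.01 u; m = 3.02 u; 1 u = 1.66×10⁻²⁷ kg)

ratio ≈ 0.751

T = 2πm/(qB) is independent of speed, so T₂/T₁ = (m₂/q₂)/(m₁/q₁).
T_{³He²⁺ ion}/T_{deuteron} = (5.01×10^-27/2e) / (3.34×10^-27/1e) = 0.751.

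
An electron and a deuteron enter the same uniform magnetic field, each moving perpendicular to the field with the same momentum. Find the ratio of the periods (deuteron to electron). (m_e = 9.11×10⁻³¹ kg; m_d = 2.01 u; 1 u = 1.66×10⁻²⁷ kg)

ratio ≈ 3660

T = 2πm/(qB) is independent of speed, so T₂/T₁ = (m₂/q₂)/(m₁/q₁).
T_{deuteron}/T_{electron} = (3.34×10^-27/1e) / (9.11×10^-31/1e) = 3660.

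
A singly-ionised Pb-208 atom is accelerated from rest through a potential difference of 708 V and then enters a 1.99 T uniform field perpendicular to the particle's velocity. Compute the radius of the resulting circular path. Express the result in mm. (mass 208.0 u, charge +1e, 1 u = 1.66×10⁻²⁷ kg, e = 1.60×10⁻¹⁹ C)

r ≈ 27.8 mm

The kinetic energy gained is K = qV = (1×1.60×10^-19)(708) = 1.13×10^-16 J.
v = √(2K/m) = 2.56×10^4 m/s.
r = mv/(qB) = (3.45×10^-25)(2.56×10^4) / [(1×1.60×10^-19)(1.99)] = 0.0278 m.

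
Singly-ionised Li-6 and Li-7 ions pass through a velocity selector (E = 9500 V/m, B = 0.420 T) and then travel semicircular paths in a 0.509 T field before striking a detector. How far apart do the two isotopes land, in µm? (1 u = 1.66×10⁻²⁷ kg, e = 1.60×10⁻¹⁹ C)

Both emerge at v = E/B₁ = 2.26×10^4 m/s.
r = mv/(qB₂), so r₁ = 2.766×10^-3 m and r₂ = 3.227×10^-3 m, giving Δr = 4.61×10^-4 m.
After a semicircle each ion lands a diameter 2r from the entry slit, so the separation is 2Δr = 9.22×10^-4 m.

Δd ≈ 922 µm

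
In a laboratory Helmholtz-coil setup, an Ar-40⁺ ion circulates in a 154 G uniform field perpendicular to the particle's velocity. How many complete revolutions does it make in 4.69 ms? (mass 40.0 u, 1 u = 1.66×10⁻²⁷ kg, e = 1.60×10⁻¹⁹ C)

T = 2πm/(qB) = 2π(6.64×10^-26) / [(1×1.60×10^-19)(0.0154)] = 1.6932×10^-4 s.
N = t/T = 4.69×10^-3 / 1.6932×10^-4 ≈ 27.70, so 27 complete revolutions.

N = 27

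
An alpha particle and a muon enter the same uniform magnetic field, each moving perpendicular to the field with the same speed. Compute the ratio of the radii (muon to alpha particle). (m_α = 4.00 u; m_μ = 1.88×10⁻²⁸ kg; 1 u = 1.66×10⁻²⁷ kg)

r = mv/(qB) ⇒ at equal v, r ∝ m/q.
r_{muon}/r_{alpha particle} = 0.0566.

ratio ≈ 0.0566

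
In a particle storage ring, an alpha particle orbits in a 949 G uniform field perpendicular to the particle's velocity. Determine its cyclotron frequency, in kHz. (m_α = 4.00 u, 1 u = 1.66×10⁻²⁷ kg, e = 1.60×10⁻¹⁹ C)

f = qB/(2πm) = (2×1.60×10^-19)(0.0949) / [2π(6.64×10^-27)] = 7.28×10^5 Hz.

f ≈ 728 kHz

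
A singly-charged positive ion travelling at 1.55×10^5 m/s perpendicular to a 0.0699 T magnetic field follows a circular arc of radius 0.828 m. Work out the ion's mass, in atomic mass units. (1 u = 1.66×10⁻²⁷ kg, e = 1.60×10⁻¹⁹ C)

m ≈ 36.0 u

qvB = mv²/r ⇒ m = qBr/v.
m = (1×1.60×10^-19)(0.0699)(0.828) / (1.55×10^5) = 5.97×10^-26 kg = 36.0 u.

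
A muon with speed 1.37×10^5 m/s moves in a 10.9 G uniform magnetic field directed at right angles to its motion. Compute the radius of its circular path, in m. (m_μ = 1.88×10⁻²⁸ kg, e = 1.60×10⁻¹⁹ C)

r ≈ 0.148 m

The magnetic force provides the centripetal force: qvB = mv²/r, so r = mv/(qB).
r = (1.88×10^-28 kg)(1.37×10^5 m/s) / [(1×1.60×10^-19 C)(1.09×10^-3 T)] = 0.148 m.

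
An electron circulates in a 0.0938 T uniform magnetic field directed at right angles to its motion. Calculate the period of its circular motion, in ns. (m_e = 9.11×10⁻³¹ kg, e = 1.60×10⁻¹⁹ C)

T ≈ 0.381 ns

The cyclotron period is independent of speed: T = 2πm/(qB).
T = 2π(9.11×10^-31) / [(1×1.60×10^-19)(0.0938)] = 3.81×10^-10 s.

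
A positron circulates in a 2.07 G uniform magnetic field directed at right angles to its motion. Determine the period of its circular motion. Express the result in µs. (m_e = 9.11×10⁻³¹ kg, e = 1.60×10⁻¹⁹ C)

T ≈ 0.173 µs

The cyclotron period is independent of speed: T = 2πm/(qB).
T = 2π(9.11×10^-31) / [(1×1.60×10^-19)(2.07×10^-4)] = 1.73×10^-7 s.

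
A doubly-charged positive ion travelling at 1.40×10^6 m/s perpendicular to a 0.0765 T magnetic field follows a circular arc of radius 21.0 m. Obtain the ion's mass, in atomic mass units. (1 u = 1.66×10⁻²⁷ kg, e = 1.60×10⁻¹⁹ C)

m ≈ 221 u

qvB = mv²/r ⇒ m = qBr/v.
m = (2×1.60×10^-19)(0.0765)(21.0) / (1.40×10^6) = 3.67×10^-25 kg = 221 u.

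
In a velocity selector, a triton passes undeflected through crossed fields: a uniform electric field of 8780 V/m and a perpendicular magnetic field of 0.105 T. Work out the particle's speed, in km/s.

v ≈ 83.6 km/s

For zero net force, qE = qvB, so v = E/B.
v = (8780) / (0.105) = 8.36×10^4 m/s.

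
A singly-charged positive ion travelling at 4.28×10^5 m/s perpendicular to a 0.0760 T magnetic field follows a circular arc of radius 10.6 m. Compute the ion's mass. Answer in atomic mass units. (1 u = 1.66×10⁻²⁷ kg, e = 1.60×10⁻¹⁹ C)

m ≈ 181 u

qvB = mv²/r ⇒ m = qBr/v.
m = (1×1.60×10^-19)(0.0760)(10.6) / (4.28×10^5) = 3.01×10^-25 kg = 181 u.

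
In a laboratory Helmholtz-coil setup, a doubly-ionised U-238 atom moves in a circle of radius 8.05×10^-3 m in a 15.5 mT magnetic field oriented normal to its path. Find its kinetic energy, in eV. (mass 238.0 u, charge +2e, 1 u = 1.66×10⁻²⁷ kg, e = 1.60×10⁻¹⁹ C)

K ≈ 0.0126 eV

v = qBr/m = (2×1.60×10^-19)(0.0155)(8.05×10^-3) / (3.95×10^-25) = 101 m/s.
K = ½mv² = 0.5·(3.95×10^-25)·(101)² = 2.02×10^-21 J = 0.0126 eV.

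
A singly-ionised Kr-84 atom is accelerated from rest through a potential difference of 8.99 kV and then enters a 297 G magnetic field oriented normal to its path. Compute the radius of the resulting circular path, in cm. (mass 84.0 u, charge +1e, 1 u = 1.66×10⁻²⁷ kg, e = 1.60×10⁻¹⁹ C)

r ≈ 421 cm

The kinetic energy gained is K = qV = (1×1.60×10^-19)(8990) = 1.44×10^-15 J.
v = √(2K/m) = 1.44×10^5 m/s.
r = mv/(qB) = (1.39×10^-25)(1.44×10^5) / [(1×1.60×10^-19)(0.0297)] = 4.21 m.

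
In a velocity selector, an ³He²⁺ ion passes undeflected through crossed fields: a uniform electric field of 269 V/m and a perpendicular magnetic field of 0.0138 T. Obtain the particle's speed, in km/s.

For zero net force, qE = qvB, so v = E/B.
v = (269) / (0.0138) = 1.95×10^4 m/s.

v ≈ 19.5 km/s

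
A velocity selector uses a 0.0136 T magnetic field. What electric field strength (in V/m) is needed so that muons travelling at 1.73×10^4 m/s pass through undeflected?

qE = qvB ⇒ E = vB = (1.73×10^4)(0.0136) = 235 V/m.

E ≈ 235 V/m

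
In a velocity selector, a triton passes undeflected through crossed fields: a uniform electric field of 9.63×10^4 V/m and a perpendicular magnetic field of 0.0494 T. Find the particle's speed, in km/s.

For zero net force, qE = qvB, so v = E/B.
v = (9.63×10^4) / (0.0494) = 1.95×10^6 m/s.

v ≈ 1950 km/s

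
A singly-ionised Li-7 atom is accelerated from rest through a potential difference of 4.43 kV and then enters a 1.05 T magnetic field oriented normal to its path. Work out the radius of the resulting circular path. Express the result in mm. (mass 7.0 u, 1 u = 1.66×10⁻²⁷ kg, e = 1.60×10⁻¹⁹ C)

r ≈ 24.2 mm

The kinetic energy gained is K = qV = (1×1.60×10^-19)(4430) = 7.09×10^-16 J.
v = √(2K/m) = 3.49×10^5 m/s.
r = mv/(qB) = (1.16×10^-26)(3.49×10^5) / [(1×1.60×10^-19)(1.05)] = 0.0242 m.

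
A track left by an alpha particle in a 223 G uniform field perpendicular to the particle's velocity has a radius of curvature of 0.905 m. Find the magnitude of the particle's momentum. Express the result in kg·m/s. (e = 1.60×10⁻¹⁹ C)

p ≈ 6.46×10^-21 kg·m/s

Since qvB = mv²/r, the momentum p = mv = qBr.
p = (2×1.60×10^-19)(0.0223)(0.905) = 6.46×10^-21 kg·m/s.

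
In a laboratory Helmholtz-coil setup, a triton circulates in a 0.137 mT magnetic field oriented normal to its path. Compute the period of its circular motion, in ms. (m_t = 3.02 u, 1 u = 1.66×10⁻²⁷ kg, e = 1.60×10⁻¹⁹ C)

The cyclotron period is independent of speed: T = 2πm/(qB).
T = 2π(5.01×10^-27) / [(1×1.60×10^-19)(1.37×10^-4)] = 1.44×10^-3 s.

T ≈ 1.44 ms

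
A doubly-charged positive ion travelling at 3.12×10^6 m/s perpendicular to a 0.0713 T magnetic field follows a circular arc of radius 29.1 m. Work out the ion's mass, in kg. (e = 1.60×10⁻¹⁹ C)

m ≈ 2.13×10^-25 kg

qvB = mv²/r ⇒ m = qBr/v.
m = (2×1.60×10^-19)(0.0713)(29.1) / (3.12×10^6) = 2.13×10^-25 kg.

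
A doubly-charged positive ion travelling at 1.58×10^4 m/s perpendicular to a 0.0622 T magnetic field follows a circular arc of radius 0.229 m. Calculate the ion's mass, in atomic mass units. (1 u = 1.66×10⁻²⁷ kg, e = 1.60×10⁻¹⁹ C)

m ≈ 174 u

qvB = mv²/r ⇒ m = qBr/v.
m = (2×1.60×10^-19)(0.0622)(0.229) / (1.58×10^4) = 2.88×10^-25 kg = 174 u.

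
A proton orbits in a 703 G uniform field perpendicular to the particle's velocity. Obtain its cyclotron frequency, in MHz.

f = qB/(2πm) = (1×1.60×10^-19)(0.0703) / [2π(1.67×10^-27)] = 1.07×10^6 Hz.

f ≈ 1.07 MHz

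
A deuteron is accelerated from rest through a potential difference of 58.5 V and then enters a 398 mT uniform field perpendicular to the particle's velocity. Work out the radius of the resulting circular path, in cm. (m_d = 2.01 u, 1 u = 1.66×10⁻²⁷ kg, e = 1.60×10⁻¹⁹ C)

The kinetic energy gained is K = qV = (1×1.60×10^-19)(58.5) = 9.36×10^-18 J.
v = √(2K/m) = 7.49×10^4 m/s.
r = mv/(qB) = (3.34×10^-27)(7.49×10^4) / [(1×1.60×10^-19)(0.398)] = 3.92×10^-3 m.

r ≈ 0.392 cm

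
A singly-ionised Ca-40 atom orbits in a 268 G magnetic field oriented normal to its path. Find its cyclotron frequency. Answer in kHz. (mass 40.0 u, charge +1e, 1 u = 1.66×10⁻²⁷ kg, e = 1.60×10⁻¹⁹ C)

f ≈ 10.3 kHz

f = qB/(2πm) = (1×1.60×10^-19)(0.0268) / [2π(6.64×10^-26)] = 1.03×10^4 Hz.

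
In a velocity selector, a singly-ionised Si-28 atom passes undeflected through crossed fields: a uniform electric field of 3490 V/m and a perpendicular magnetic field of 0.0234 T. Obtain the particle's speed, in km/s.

v ≈ 149 km/s

For zero net force, qE = qvB, so v = E/B.
v = (3490) / (0.0234) = 1.49×10^5 m/s.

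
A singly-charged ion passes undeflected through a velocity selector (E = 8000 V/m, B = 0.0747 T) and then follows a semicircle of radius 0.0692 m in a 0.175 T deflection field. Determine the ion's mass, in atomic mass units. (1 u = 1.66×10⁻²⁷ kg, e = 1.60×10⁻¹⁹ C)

v = E/B₁ = 1.07×10^5 m/s.
From r = mv/(qB₂), m = qB₂r/v = (1×1.60×10^-19)(0.175)(0.0692) / (1.07×10^5) = 1.81×10^-26 kg.
In atomic mass units: m = 1.81×10^-26 / 1.66×10^-27 = 10.9 u.

m ≈ 10.9 u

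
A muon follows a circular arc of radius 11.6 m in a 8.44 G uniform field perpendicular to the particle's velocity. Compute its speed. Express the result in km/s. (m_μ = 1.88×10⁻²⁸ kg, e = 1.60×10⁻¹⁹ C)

From qvB = mv²/r, v = qBr/m.
v = (1×1.60×10^-19)(8.44×10^-4)(11.6) / (1.88×10^-28) = 8.33×10^6 m/s.

v ≈ 8330 km/s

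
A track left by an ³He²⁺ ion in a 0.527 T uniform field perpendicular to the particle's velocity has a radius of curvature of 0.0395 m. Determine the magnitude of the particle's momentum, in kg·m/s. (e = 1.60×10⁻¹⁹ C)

Since qvB = mv²/r, the momentum p = mv = qBr.
p = (2×1.60×10^-19)(0.527)(0.0395) = 6.66×10^-21 kg·m/s.

p ≈ 6.66×10^-21 kg·m/s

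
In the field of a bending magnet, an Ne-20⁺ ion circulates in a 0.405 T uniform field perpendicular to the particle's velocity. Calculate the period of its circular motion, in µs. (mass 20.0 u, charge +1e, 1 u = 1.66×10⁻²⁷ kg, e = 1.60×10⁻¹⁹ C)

T ≈ 3.22 µs

The cyclotron period is independent of speed: T = 2πm/(qB).
T = 2π(3.32×10^-26) / [(1×1.60×10^-19)(0.405)] = 3.22×10^-6 s.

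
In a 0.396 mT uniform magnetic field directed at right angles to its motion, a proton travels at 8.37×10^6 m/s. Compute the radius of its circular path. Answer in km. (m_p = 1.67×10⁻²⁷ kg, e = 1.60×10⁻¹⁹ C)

r ≈ 0.221 km

The magnetic force provides the centripetal force: qvB = mv²/r, so r = mv/(qB).
r = (1.67×10^-27 kg)(8.37×10^6 m/s) / [(1×1.60×10^-19 C)(3.96×10^-4 T)] = 221 m.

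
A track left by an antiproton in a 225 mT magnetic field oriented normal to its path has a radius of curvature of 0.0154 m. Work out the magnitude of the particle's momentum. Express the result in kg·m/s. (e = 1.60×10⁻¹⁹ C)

Since qvB = mv²/r, the momentum p = mv = qBr.
p = (1×1.60×10^-19)(0.225)(0.0154) = 5.54×10^-22 kg·m/s.

p ≈ 5.54×10^-22 kg·m/s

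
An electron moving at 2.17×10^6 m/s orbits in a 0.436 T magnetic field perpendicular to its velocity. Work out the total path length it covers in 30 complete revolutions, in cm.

r = mv/(qB) = 2.83×10^-5 m, so one revolution covers 2πr = 1.78×10^-4 m.
In 30 revolutions: L = 30·2πr = 5.34×10^-3 m.

L ≈ 0.534 cm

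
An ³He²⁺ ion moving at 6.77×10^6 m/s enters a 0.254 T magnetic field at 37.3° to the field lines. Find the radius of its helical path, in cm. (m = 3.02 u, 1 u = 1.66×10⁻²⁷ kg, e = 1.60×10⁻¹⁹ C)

Only the perpendicular component v⊥ = v sin37.3° = 4.10×10^6 m/s is bent by the field.
r = m v⊥ /(qB) = (5.01×10^-27)(4.10×10^6) / [(2×1.60×10^-19)(0.254)] = 0.253 m.

r ≈ 25.3 cm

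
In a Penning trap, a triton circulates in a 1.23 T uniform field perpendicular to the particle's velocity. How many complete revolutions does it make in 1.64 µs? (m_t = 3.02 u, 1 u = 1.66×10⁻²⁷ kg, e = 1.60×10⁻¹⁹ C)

T = 2πm/(qB) = 2π(5.0132×10^-27) / [(1×1.60×10^-19)(1.23)] = 1.6006×10^-7 s.
N = t/T = 1.64×10^-6 / 1.6006×10^-7 ≈ 10.25, so 10 complete revolutions.

N = 10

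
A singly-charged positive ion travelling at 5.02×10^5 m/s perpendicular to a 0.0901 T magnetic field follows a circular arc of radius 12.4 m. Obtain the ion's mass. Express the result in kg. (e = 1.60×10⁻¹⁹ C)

qvB = mv²/r ⇒ m = qBr/v.
m = (1×1.60×10^-19)(0.0901)(12.4) / (5.02×10^5) = 3.56×10^-25 kg.

m ≈ 3.56×10^-25 kg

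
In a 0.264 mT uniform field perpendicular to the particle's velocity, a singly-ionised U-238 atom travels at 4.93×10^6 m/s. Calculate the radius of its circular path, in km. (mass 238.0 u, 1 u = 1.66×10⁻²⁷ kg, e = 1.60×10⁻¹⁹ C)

The magnetic force provides the centripetal force: qvB = mv²/r, so r = mv/(qB).
r = (3.95×10^-25 kg)(4.93×10^6 m/s) / [(1×1.60×10^-19 C)(2.64×10^-4 T)] = 4.61×10^4 m.

r ≈ 46.1 km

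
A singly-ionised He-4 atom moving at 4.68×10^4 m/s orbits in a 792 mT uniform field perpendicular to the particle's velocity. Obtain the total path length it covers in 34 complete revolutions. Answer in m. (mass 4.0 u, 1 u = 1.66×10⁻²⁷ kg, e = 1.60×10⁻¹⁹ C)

L ≈ 0.524 m

r = mv/(qB) = 2.45×10^-3 m, so one revolution covers 2πr = 0.0154 m.
In 34 revolutions: L = 34·2πr = 0.524 m.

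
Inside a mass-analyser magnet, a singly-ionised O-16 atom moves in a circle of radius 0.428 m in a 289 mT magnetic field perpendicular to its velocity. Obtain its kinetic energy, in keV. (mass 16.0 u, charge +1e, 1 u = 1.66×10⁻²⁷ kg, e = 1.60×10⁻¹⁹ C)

v = qBr/m = (1×1.60×10^-19)(0.289)(0.428) / (2.66×10^-26) = 7.45×10^5 m/s.
K = ½mv² = 0.5·(2.66×10^-26)·(7.45×10^5)² = 7.37×10^-15 J = 46.1 keV.

K ≈ 46.1 keV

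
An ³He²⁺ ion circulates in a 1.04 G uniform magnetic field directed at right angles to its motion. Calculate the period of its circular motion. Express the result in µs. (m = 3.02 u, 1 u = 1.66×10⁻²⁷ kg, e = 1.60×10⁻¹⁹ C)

The cyclotron period is independent of speed: T = 2πm/(qB).
T = 2π(5.01×10^-27) / [(2×1.60×10^-19)(1.04×10^-4)] = 9.46×10^-4 s.

T ≈ 946 µs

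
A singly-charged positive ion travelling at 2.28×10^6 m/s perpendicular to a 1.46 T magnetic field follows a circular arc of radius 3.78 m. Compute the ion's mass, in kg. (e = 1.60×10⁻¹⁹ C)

m ≈ 3.87×10^-25 kg

qvB = mv²/r ⇒ m = qBr/v.
m = (1×1.60×10^-19)(1.46)(3.78) / (2.28×10^6) = 3.87×10^-25 kg.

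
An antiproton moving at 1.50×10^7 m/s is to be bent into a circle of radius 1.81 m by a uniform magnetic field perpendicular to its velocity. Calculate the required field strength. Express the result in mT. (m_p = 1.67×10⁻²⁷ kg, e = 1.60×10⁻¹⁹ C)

B ≈ 86.5 mT

qvB = mv²/r gives B = mv/(qr).
B = (1.67×10^-27)(1.50×10^7) / [(1×1.60×10^-19)(1.81)] = 0.0865 T.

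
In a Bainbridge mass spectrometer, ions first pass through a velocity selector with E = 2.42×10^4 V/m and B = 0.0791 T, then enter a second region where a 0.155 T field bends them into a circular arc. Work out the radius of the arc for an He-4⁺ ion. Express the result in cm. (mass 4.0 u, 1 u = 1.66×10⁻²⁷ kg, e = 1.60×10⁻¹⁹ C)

The selector passes v = E/B = 2.42×10^4/0.0791 = 3.06×10^5 m/s.
In the deflection region, r = mv/(qB₂) = (6.64×10^-27)(3.06×10^5) / [(1×1.60×10^-19)(0.155)] = 0.0819 m.

r ≈ 8.19 cm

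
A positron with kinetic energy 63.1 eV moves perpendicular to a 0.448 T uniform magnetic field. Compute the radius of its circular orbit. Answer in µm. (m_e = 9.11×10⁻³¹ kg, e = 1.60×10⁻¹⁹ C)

Convert the energy: K = 63.1 eV = 1.01×10^-17 J.
v = √(2K/m) = √(2·1.01×10^-17/9.11×10^-31) = 4.71×10^6 m/s.
r = mv/(qB) = (9.11×10^-31)(4.71×10^6) / [(1×1.60×10^-19)(0.448)] = 5.98×10^-5 m.

r ≈ 59.8 µm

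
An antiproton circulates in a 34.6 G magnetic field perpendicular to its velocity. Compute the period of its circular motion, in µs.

T ≈ 19.0 µs

The cyclotron period is independent of speed: T = 2πm/(qB).
T = 2π(1.67×10^-27) / [(1×1.60×10^-19)(3.46×10^-3)] = 1.90×10^-5 s.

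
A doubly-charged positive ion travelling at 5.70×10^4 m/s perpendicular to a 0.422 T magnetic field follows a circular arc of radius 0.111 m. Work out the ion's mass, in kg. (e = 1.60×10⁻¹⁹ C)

m ≈ 2.63×10^-25 kg

qvB = mv²/r ⇒ m = qBr/v.
m = (2×1.60×10^-19)(0.422)(0.111) / (5.70×10^4) = 2.63×10^-25 kg.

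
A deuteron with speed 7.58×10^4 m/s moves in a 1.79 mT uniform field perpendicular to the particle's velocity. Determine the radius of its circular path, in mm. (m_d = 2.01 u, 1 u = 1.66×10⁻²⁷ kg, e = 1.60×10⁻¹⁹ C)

The magnetic force provides the centripetal force: qvB = mv²/r, so r = mv/(qB).
r = (3.34×10^-27 kg)(7.58×10^4 m/s) / [(1×1.60×10^-19 C)(1.79×10^-3 T)] = 0.883 m.

r ≈ 883 mm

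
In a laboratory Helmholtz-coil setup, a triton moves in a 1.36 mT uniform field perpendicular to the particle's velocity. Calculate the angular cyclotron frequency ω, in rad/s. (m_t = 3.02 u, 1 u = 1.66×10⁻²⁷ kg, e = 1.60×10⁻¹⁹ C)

ω = qB/m = (1×1.60×10^-19)(1.36×10^-3) / (5.01×10^-27) = 4.34×10^4 rad/s.

ω ≈ 4.34×10^4 rad/s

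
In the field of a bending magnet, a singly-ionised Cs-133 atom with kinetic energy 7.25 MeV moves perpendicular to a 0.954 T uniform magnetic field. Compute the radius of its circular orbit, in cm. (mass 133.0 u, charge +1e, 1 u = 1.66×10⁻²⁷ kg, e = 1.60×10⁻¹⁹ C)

r ≈ 469 cm

Convert the energy: K = 7.25 MeV = 1.16×10^-12 J.
v = √(2K/m) = √(2·1.16×10^-12/2.21×10^-25) = 3.24×10^6 m/s.
r = mv/(qB) = (2.21×10^-25)(3.24×10^6) / [(1×1.60×10^-19)(0.954)] = 4.69 m.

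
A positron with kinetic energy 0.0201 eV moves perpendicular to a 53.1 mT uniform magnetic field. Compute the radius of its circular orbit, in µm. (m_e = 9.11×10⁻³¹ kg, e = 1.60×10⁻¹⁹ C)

r ≈ 9.01 µm

Convert the energy: K = 0.0201 eV = 3.22×10^-21 J.
v = √(2K/m) = √(2·3.22×10^-21/9.11×10^-31) = 8.40×10^4 m/s.
r = mv/(qB) = (9.11×10^-31)(8.40×10^4) / [(1×1.60×10^-19)(0.0531)] = 9.01×10^-6 m.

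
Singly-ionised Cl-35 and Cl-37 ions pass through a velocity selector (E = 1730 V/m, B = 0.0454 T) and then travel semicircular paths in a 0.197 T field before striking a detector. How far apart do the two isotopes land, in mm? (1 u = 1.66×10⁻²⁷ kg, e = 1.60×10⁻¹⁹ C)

Both emerge at v = E/B₁ = 3.81×10^4 m/s.
r = mv/(qB₂), so r₁ = 0.07024 m and r₂ = 0.07425 m, giving Δr = 4.01×10^-3 m.
After a semicircle each ion lands a diameter 2r from the entry slit, so the separation is 2Δr = 8.03×10^-3 m.

Δd ≈ 8.03 mm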